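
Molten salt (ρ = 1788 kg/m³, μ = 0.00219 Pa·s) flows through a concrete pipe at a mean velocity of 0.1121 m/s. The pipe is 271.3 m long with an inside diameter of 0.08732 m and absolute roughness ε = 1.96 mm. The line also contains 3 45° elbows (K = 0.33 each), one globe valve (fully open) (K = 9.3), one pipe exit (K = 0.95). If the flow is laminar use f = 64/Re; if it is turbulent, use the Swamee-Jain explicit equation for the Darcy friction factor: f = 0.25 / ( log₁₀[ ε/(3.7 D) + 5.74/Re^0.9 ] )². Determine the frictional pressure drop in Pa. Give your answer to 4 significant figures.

Reynolds number Re = ρVD/μ = 1788 · 0.1121 · 0.08732 / 0.00219 = 7992.
Re > 4000 → turbulent. Relative roughness ε/D = 0.00196/0.08732 = 0.0224. Swamee-Jain: f = 0.25/(log₁₀[0.0224/3.7 + 5.74/7992^0.9])² = 0.25/(log₁₀[0.00607 + 0.00176])² = 0.25/(-2.106)² = 0.05636.
Total minor-loss coefficient ΣK = 3·0.33 + 1·9.3 + 1·0.95 = 11.2.
ΔP = [f·L/D + ΣK]·(ρV²/2) = [0.05636·271.3/0.08732 + 11.2]·(1788·0.1121²/2) = [175.1 + 11.2]·11.23 = 2093 Pa.

ΔP ≈ 2093 Pa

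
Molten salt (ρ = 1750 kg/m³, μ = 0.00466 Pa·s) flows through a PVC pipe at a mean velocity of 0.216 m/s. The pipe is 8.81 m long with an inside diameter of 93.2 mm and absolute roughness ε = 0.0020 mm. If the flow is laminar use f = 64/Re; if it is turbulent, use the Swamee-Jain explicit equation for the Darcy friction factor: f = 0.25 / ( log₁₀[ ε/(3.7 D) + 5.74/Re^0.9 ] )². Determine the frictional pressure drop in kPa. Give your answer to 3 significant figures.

Reynolds number Re = ρVD/μ = 1750 · 0.216 · 0.0932 / 0.00466 = 7560.
Re > 4000 → turbulent. Relative roughness ε/D = 2e-06/0.0932 = 2.15e-05. Swamee-Jain: f = 0.25/(log₁₀[2.15e-05/3.7 + 5.74/7560^0.9])² = 0.25/(log₁₀[5.8e-06 + 0.00185])² = 0.25/(-2.73)² = 0.03353.
Darcy-Weisbach: ΔP = f(L/D)(ρV²/2) = 0.03353·(8.81/0.0932)·(1750·0.216²/2) = 0.03353·94.53·40.82 = 129.4 Pa.
ΔP = 129.4 Pa = 0.129 kPa.

ΔP ≈ 0.129 kPa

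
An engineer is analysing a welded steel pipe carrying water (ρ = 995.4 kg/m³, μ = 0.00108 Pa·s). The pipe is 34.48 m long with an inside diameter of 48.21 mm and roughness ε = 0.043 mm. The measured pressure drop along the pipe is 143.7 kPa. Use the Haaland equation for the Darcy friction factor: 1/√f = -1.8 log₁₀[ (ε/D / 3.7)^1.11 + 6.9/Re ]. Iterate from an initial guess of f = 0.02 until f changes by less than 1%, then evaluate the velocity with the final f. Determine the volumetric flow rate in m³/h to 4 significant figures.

Q ≈ 29.17 m³/h

Rearranging Darcy-Weisbach: V = √(2·ΔP·D/(f·L·ρ)). With ε/D = 4.3e-05/0.04821 = 0.000892, iterate starting from f = 0.02:
  f = 0.02 → V = √(2·1.437e+05·0.04821/(0.02·34.48·995.4)) = 4.493 m/s; Re = ρVD/μ = 1.996e+05; f → 0.02047
  f = 0.02047 → V = 4.441 m/s; Re = 1.973e+05; f → 0.02049
Converged (Δf/f < 1%). With the final f = 0.02049: V = √(2·1.437e+05·0.04821/(0.02049·34.48·995.4)) = 4.439 m/s.
Q = V·A = 4.439·(π/4·0.04821²) = 0.008103 m³/s = 29.17 m³/h.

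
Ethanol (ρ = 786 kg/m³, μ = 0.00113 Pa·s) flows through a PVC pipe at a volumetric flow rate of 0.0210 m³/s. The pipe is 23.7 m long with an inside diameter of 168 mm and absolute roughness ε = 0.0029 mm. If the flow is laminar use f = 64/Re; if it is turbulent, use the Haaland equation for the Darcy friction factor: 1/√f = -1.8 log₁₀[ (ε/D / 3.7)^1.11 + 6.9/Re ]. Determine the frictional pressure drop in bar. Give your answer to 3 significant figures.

Cross-sectional area A = πD²/4 = π(0.168)²/4 = 0.02217 m²; mean velocity V = Q/A = 0.021/0.02217 = 0.9474 m/s.
Reynolds number Re = ρVD/μ = 786 · 0.9474 · 0.168 / 0.00113 = 1.107e+05.
Re > 4000 → turbulent. Relative roughness ε/D = 2.9e-06/0.168 = 1.73e-05. Haaland: 1/√f = -1.8 log₁₀[(1.73e-05/3.7)^1.11 + 6.9/1.107e+05] = -1.8 log₁₀[1.21e-06 + 6.23e-05] = 7.555, so f = 0.01752.
Darcy-Weisbach: ΔP = f(L/D)(ρV²/2) = 0.01752·(23.7/0.168)·(786·0.9474²/2) = 0.01752·141.1·352.7 = 871.8 Pa.
ΔP = 871.8 Pa = 0.00872 bar.

ΔP ≈ 0.00872 bar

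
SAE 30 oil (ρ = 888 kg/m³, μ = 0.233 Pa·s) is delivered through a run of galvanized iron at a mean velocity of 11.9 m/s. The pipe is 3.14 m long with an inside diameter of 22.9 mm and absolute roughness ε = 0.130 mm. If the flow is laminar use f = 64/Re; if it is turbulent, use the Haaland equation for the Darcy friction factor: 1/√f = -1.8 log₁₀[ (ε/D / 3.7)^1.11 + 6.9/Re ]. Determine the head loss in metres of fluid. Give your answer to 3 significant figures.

Reynolds number Re = ρVD/μ = 888 · 11.9 · 0.0229 / 0.233 = 1039.
Re < 2300 → laminar flow, so f = 64/Re = 64/1039 = 0.06162 (the turbulent correlation is not needed).
Darcy-Weisbach: ΔP = f(L/D)(ρV²/2) = 0.06162·(3.14/0.0229)·(888·11.9²/2) = 0.06162·137.1·6.287e+04 = 5.313e+05 Pa.
Head loss h_f = ΔP/(ρg) = 5.313e+05/(888·9.81) = 61.0 m.

h_f ≈ 61.0 m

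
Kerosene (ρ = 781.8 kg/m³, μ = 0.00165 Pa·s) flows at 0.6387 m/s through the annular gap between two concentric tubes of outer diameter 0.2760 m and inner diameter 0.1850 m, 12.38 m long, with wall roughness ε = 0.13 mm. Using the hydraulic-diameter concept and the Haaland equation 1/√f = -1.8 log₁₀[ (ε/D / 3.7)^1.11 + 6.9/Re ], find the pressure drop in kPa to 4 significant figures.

Hydraulic diameter D_h = 4A/P = D_o - D_i = 0.276 - 0.185 = 0.091 m.
Re = ρVD_h/μ = 781.8·0.6387·0.091/0.00165 = 2.754e+04.
ε/D_h = 0.00013/0.091 = 0.00143; Haaland gives 1/√f = -1.8 log₁₀[0.000163+0.000251] = 6.091, so f = 0.02695.
ΔP = f(L/D_h)(ρV²/2) = 0.02695·12.38/0.091·159.5 = 584.8 Pa.
ΔP = 0.5848 kPa.

ΔP ≈ 0.5848 kPa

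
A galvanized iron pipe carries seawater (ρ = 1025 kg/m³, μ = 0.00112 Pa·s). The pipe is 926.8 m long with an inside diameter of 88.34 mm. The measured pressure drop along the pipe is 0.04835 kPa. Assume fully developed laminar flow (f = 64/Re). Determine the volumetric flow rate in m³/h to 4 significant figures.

Q ≈ 0.2506 m³/h

For laminar flow, f = 64/Re with Re = ρVD/μ, so Darcy-Weisbach reduces to ΔP = 32μLV/D². Solving for V: V = ΔP·D²/(32μL) = 48.35·(0.08834)²/(32·0.00112·926.8) = 0.01136 m/s.
Check: Re = ρVD/μ = 1025·0.01136·0.08834/0.00112 = 918.4 < 2300, so the laminar assumption holds.
Q = V·A = 0.01136·(π/4·0.08834²) = 6.962e-05 m³/s = 0.2506 m³/h.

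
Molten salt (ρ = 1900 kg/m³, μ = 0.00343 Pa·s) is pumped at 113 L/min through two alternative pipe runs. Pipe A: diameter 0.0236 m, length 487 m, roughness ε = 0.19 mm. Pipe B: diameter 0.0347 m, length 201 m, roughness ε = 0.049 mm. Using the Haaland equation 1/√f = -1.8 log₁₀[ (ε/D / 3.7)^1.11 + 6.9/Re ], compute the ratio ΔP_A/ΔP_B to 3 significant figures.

ΔP_A/ΔP_B ≈ 23.6

Pipe A: V = Q/A = 0.001883/0.0004374 = 4.305 m/s; Re = 5.628e+04; ε/D = 0.00805; Haaland → f = 0.03646; ΔP_A = f(L/D)(ρV²/2) = 1.325e+07 Pa.
Pipe B: V = Q/A = 0.001883/0.0009457 = 1.991 m/s; Re = 3.828e+04; ε/D = 0.00141; Haaland → f = 0.02567; ΔP_B = f(L/D)(ρV²/2) = 5.602e+05 Pa.
ΔP_A/ΔP_B = 1.325e+07/5.602e+05 = 23.6.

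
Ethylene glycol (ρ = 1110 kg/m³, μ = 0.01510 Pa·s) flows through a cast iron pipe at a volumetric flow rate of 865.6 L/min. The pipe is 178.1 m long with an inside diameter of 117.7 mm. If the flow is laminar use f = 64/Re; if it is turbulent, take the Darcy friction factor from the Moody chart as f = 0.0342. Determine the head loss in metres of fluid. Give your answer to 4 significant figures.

h_f ≈ 4.637 m

Q = 865.6 L/min = 865.6/60000 = 0.01443 m³/s.
Cross-sectional area A = πD²/4 = π(0.1177)²/4 = 0.01088 m²; mean velocity V = Q/A = 0.01443/0.01088 = 1.326 m/s.
Reynolds number Re = ρVD/μ = 1110 · 1.326 · 0.1177 / 0.0151 = 1.147e+04.
Re > 4000 → turbulent; use the Moody-chart value f = 0.0342.
Darcy-Weisbach: ΔP = f(L/D)(ρV²/2) = 0.0342·(178.1/0.1177)·(1110·1.326²/2) = 0.0342·1513·975.8 = 5.05e+04 Pa.
Head loss h_f = ΔP/(ρg) = 5.05e+04/(1110·9.81) = 4.637 m.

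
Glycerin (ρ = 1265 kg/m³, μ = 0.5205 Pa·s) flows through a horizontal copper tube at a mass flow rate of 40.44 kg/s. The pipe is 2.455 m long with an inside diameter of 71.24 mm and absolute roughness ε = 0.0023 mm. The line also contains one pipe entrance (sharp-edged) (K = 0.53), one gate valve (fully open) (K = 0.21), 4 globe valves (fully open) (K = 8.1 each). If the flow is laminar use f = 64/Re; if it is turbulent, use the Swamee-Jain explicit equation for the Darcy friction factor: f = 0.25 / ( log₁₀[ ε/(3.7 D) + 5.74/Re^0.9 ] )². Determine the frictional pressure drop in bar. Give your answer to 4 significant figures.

A = πD²/4 = π(0.07124)²/4 = 0.003986 m²; mean velocity V = ṁ/(ρA) = 40.44/(1265 · 0.003986) = 8.02 m/s.
Reynolds number Re = ρVD/μ = 1265 · 8.02 · 0.07124 / 0.52 = 1389.
Re < 2300 → laminar flow, so f = 64/Re = 64/1389 = 0.04609 (the turbulent correlation is not needed).
Total minor-loss coefficient ΣK = 1·0.53 + 1·0.21 + 4·8.1 = 33.1.
ΔP = [f·L/D + ΣK]·(ρV²/2) = [0.04609·2.455/0.07124 + 33.1]·(1265·8.02²/2) = [1.588 + 33.1]·4.068e+04 = 1.413e+06 Pa.
ΔP = 1.413e+06 Pa = 14.13 bar.

ΔP ≈ 14.13 bar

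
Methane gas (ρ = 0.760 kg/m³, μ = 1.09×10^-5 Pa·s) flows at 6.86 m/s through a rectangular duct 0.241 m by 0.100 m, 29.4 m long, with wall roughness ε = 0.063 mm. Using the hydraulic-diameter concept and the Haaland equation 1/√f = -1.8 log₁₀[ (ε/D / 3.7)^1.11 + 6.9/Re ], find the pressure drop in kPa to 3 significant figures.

Hydraulic diameter D_h = 4A/P = 4·(0.241·0.1)/(2·(0.241+0.1)) = 0.0964/0.682 = 0.1413 m.
Re = ρVD_h/μ = 0.76·6.86·0.1413/1.09e-05 = 6.761e+04.
ε/D_h = 6.3e-05/0.1413 = 0.000446; Haaland gives 1/√f = -1.8 log₁₀[4.46e-05+0.000102] = 6.9, so f = 0.021.
ΔP = f(L/D_h)(ρV²/2) = 0.021·29.4/0.1413·17.88 = 78.11 Pa.
ΔP = 0.0781 kPa.

ΔP ≈ 0.0781 kPa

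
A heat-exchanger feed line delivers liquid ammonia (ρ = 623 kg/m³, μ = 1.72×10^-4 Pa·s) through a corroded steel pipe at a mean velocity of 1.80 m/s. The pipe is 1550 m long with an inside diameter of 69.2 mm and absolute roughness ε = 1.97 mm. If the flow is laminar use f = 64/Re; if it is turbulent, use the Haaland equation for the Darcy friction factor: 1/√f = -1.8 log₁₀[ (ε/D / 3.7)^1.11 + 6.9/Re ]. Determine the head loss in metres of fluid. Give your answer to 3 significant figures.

h_f ≈ 208 m

Reynolds number Re = ρVD/μ = 623 · 1.8 · 0.0692 / 0.000172 = 4.512e+05.
Re > 4000 → turbulent. Relative roughness ε/D = 0.00197/0.0692 = 0.0285. Haaland: 1/√f = -1.8 log₁₀[(0.0285/3.7)^1.11 + 6.9/4.512e+05] = -1.8 log₁₀[0.0045 + 1.53e-05] = 4.221, so f = 0.05613.
Darcy-Weisbach: ΔP = f(L/D)(ρV²/2) = 0.05613·(1550/0.0692)·(623·1.8²/2) = 0.05613·2.24e+04·1009 = 1.269e+06 Pa.
Head loss h_f = ΔP/(ρg) = 1.269e+06/(623·9.81) = 208 m.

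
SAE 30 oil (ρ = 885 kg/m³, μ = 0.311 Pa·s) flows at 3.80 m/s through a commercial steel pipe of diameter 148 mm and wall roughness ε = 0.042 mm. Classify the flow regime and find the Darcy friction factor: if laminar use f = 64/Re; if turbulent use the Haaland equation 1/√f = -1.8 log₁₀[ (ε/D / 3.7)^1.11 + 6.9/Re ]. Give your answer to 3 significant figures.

f ≈ 0.0400

Re = ρVD/μ = 885·3.8·0.148/0.311 = 1600.
Re < 2300 → laminar, so f = 64/Re = 0.03999 (roughness is irrelevant in laminar flow).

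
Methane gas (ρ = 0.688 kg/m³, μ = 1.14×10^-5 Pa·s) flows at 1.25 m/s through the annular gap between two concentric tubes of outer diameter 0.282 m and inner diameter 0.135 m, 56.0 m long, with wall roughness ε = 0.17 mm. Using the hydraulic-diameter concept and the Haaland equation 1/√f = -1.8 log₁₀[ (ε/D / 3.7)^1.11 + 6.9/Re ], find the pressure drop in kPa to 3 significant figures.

ΔP ≈ 0.00647 kPa

Hydraulic diameter D_h = 4A/P = D_o - D_i = 0.282 - 0.135 = 0.147 m.
Re = ρVD_h/μ = 0.688·1.25·0.147/1.14e-05 = 1.109e+04.
ε/D_h = 0.00017/0.147 = 0.00116; Haaland gives 1/√f = -1.8 log₁₀[0.000129+0.000622] = 5.624, so f = 0.03162.
ΔP = f(L/D_h)(ρV²/2) = 0.03162·56/0.147·0.5375 = 6.474 Pa.
ΔP = 0.00647 kPa.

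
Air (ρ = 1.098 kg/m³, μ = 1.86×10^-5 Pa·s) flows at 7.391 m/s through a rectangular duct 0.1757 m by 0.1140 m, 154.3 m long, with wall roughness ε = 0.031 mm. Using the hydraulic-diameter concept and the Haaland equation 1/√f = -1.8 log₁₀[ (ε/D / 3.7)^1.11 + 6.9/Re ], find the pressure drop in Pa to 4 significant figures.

ΔP ≈ 690.0 Pa

Hydraulic diameter D_h = 4A/P = 4·(0.1757·0.114)/(2·(0.1757+0.114)) = 0.08012/0.5794 = 0.1383 m.
Re = ρVD_h/μ = 1.098·7.391·0.1383/1.86e-05 = 6.033e+04.
ε/D_h = 3.1e-05/0.1383 = 0.000224; Haaland gives 1/√f = -1.8 log₁₀[2.08e-05+0.000114] = 6.964, so f = 0.02062.
ΔP = f(L/D_h)(ρV²/2) = 0.02062·154.3/0.1383·29.99 = 690 Pa.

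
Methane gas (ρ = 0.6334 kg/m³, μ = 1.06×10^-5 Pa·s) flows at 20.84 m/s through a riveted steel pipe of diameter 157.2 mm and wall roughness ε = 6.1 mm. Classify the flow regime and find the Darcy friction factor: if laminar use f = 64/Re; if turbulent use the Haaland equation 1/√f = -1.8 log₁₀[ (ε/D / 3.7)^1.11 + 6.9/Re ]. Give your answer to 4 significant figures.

Re = ρVD/μ = 0.6334·20.84·0.1572/1.06e-05 = 1.958e+05.
Re > 4000 → turbulent. ε/D = 0.0061/0.1572 = 0.0388; Haaland: 1/√f = -1.8 log₁₀[0.00635 + 3.52e-05] = 3.95, so f = 0.06408.

f ≈ 0.06408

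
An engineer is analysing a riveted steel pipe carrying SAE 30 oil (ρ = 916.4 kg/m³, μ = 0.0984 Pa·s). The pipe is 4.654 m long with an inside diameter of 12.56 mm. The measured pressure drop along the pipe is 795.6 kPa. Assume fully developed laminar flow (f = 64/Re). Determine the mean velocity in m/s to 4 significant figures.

V ≈ 8.565 m/s

For laminar flow, f = 64/Re with Re = ρVD/μ, so Darcy-Weisbach reduces to ΔP = 32μLV/D². Solving for V: V = ΔP·D²/(32μL) = 7.956e+05·(0.01256)²/(32·0.0984·4.654) = 8.565 m/s.
Check: Re = ρVD/μ = 916.4·8.565·0.01256/0.0984 = 1002 < 2300, so the laminar assumption holds.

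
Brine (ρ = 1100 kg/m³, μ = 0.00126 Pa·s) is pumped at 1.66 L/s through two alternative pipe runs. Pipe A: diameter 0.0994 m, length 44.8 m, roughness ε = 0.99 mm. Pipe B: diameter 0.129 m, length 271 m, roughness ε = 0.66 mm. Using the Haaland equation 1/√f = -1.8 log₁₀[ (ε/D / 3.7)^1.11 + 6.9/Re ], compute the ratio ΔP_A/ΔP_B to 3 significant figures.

ΔP_A/ΔP_B ≈ 0.694

Pipe A: V = Q/A = 0.00166/0.00776 = 0.2139 m/s; Re = 1.856e+04; ε/D = 0.00996; Haaland → f = 0.04079; ΔP_A = f(L/D)(ρV²/2) = 462.7 Pa.
Pipe B: V = Q/A = 0.00166/0.01307 = 0.127 m/s; Re = 1.43e+04; ε/D = 0.00512; Haaland → f = 0.03575; ΔP_B = f(L/D)(ρV²/2) = 666.3 Pa.
ΔP_A/ΔP_B = 462.7/666.3 = 0.694.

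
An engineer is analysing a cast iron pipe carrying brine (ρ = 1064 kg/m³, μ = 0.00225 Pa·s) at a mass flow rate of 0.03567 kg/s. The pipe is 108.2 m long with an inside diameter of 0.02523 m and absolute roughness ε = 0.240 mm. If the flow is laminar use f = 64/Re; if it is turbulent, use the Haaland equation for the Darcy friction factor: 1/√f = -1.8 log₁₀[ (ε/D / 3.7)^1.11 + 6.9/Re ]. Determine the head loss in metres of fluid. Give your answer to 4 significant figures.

h_f ≈ 0.07862 m

A = πD²/4 = π(0.02523)²/4 = 0.0004999 m²; mean velocity V = ṁ/(ρA) = 0.03567/(1064 · 0.0004999) = 0.06706 m/s.
Reynolds number Re = ρVD/μ = 1064 · 0.06706 · 0.02523 / 0.00225 = 800.
Re < 2300 → laminar flow, so f = 64/Re = 64/800 = 0.08 (the turbulent correlation is not needed).
Darcy-Weisbach: ΔP = f(L/D)(ρV²/2) = 0.08·(108.2/0.02523)·(1064·0.06706²/2) = 0.08·4289·2.392 = 820.7 Pa.
Head loss h_f = ΔP/(ρg) = 820.7/(1064·9.81) = 0.07862 m.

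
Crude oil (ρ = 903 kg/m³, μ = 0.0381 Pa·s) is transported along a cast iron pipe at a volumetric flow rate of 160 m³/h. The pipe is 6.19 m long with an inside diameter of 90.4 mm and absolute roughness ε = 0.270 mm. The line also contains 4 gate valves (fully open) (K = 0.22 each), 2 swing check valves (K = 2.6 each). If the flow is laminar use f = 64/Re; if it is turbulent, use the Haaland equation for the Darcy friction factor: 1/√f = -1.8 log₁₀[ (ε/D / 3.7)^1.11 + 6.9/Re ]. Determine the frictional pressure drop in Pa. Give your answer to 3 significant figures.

Q = 160 m³/h = 160/3600 = 0.04444 m³/s.
Cross-sectional area A = πD²/4 = π(0.0904)²/4 = 0.006418 m²; mean velocity V = Q/A = 0.04444/0.006418 = 6.925 m/s.
Reynolds number Re = ρVD/μ = 903 · 6.925 · 0.0904 / 0.0381 = 1.484e+04.
Re > 4000 → turbulent. Relative roughness ε/D = 0.00027/0.0904 = 0.00299. Haaland: 1/√f = -1.8 log₁₀[(0.00299/3.7)^1.11 + 6.9/1.484e+04] = -1.8 log₁₀[0.000369 + 0.000465] = 5.542, so f = 0.03256.
Total minor-loss coefficient ΣK = 4·0.22 + 2·2.6 = 6.08.
ΔP = [f·L/D + ΣK]·(ρV²/2) = [0.03256·6.19/0.0904 + 6.08]·(903·6.925²/2) = [2.229 + 6.08]·2.165e+04 = 1.799e+05 Pa.

ΔP ≈ 180000 Pa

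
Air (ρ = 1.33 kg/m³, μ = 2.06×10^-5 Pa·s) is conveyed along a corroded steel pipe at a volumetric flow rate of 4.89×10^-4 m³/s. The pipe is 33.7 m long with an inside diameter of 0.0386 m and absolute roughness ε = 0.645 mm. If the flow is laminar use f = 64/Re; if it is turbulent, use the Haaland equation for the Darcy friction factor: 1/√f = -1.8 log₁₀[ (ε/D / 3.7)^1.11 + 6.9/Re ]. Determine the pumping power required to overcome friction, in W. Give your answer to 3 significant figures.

P ≈ 0.00305 W

Cross-sectional area A = πD²/4 = π(0.0386)²/4 = 0.00117 m²; mean velocity V = Q/A = 0.000489/0.00117 = 0.4179 m/s.
Reynolds number Re = ρVD/μ = 1.33 · 0.4179 · 0.0386 / 2.06e-05 = 1041.
Re < 2300 → laminar flow, so f = 64/Re = 64/1041 = 0.06146 (the turbulent correlation is not needed).
Darcy-Weisbach: ΔP = f(L/D)(ρV²/2) = 0.06146·(33.7/0.0386)·(1.33·0.4179²/2) = 0.06146·873.1·0.1161 = 6.23 Pa.
Pumping power P = QΔP = 0.000489·6.23 = 0.003047 W = 0.00305 W.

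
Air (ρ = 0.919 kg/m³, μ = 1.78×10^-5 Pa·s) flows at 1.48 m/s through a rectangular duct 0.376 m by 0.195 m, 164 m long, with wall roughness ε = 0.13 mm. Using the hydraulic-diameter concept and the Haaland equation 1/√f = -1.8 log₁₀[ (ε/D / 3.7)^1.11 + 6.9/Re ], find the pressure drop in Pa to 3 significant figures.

Hydraulic diameter D_h = 4A/P = 4·(0.376·0.195)/(2·(0.376+0.195)) = 0.2933/1.142 = 0.2568 m.
Re = ρVD_h/μ = 0.919·1.48·0.2568/1.78e-05 = 1.962e+04.
ε/D_h = 0.00013/0.2568 = 0.000506; Haaland gives 1/√f = -1.8 log₁₀[5.14e-05+0.000352] = 6.11, so f = 0.02678.
ΔP = f(L/D_h)(ρV²/2) = 0.02678·164/0.2568·1.006 = 17.21 Pa.

ΔP ≈ 17.2 Pa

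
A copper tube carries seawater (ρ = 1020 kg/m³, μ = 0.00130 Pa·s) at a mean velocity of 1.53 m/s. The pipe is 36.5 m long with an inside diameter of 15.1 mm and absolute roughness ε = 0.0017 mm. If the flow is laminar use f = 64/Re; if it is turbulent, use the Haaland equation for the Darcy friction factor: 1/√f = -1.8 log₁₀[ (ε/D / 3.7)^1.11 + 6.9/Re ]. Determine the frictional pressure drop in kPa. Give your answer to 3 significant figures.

ΔP ≈ 76.7 kPa

Reynolds number Re = ρVD/μ = 1020 · 1.53 · 0.0151 / 0.0013 = 1.813e+04.
Re > 4000 → turbulent. Relative roughness ε/D = 1.7e-06/0.0151 = 0.000113. Haaland: 1/√f = -1.8 log₁₀[(0.000113/3.7)^1.11 + 6.9/1.813e+04] = -1.8 log₁₀[9.69e-06 + 0.000381] = 6.135, so f = 0.02657.
Darcy-Weisbach: ΔP = f(L/D)(ρV²/2) = 0.02657·(36.5/0.0151)·(1020·1.53²/2) = 0.02657·2417·1194 = 7.666e+04 Pa.
ΔP = 7.666e+04 Pa = 76.7 kPa.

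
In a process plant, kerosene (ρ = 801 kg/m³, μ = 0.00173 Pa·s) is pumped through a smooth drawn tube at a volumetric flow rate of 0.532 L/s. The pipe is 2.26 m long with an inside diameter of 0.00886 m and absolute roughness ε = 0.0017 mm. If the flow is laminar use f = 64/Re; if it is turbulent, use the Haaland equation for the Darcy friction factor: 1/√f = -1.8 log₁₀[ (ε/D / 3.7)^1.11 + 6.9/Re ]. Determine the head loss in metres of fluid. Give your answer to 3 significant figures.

h_f ≈ 22.1 m

Q = 0.532 L/s = 0.532/1000 = 0.000532 m³/s.
Cross-sectional area A = πD²/4 = π(0.00886)²/4 = 6.165e-05 m²; mean velocity V = Q/A = 0.000532/6.165e-05 = 8.629 m/s.
Reynolds number Re = ρVD/μ = 801 · 8.629 · 0.00886 / 0.00173 = 3.54e+04.
Re > 4000 → turbulent. Relative roughness ε/D = 1.7e-06/0.00886 = 0.000192. Haaland: 1/√f = -1.8 log₁₀[(0.000192/3.7)^1.11 + 6.9/3.54e+04] = -1.8 log₁₀[1.75e-05 + 0.000195] = 6.611, so f = 0.02288.
Darcy-Weisbach: ΔP = f(L/D)(ρV²/2) = 0.02288·(2.26/0.00886)·(801·8.629²/2) = 0.02288·255.1·2.982e+04 = 1.74e+05 Pa.
Head loss h_f = ΔP/(ρg) = 1.74e+05/(801·9.81) = 22.1 m.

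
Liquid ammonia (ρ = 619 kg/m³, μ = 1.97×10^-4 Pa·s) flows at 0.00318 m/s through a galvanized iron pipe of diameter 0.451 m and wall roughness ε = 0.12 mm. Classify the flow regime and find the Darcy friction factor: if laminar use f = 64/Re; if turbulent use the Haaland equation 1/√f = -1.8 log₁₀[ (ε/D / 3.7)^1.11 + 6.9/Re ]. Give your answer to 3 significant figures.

f ≈ 0.0391

Re = ρVD/μ = 619·0.00318·0.451/0.000197 = 4506.
Re > 4000 → turbulent. ε/D = 0.00012/0.451 = 0.000266; Haaland: 1/√f = -1.8 log₁₀[2.52e-05 + 0.00153] = 5.054, so f = 0.03915.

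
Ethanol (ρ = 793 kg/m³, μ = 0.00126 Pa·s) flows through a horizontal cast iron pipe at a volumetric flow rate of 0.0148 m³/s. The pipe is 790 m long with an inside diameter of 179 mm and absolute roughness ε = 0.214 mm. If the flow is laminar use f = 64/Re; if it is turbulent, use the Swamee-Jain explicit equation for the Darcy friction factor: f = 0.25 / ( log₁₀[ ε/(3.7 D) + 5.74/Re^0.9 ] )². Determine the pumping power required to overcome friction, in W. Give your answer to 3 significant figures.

Cross-sectional area A = πD²/4 = π(0.179)²/4 = 0.02516 m²; mean velocity V = Q/A = 0.0148/0.02516 = 0.5881 m/s.
Reynolds number Re = ρVD/μ = 793 · 0.5881 · 0.179 / 0.00126 = 6.626e+04.
Re > 4000 → turbulent. Relative roughness ε/D = 0.000214/0.179 = 0.0012. Swamee-Jain: f = 0.25/(log₁₀[0.0012/3.7 + 5.74/6.626e+04^0.9])² = 0.25/(log₁₀[0.000323 + 0.000263])² = 0.25/(-3.232)² = 0.02393.
Darcy-Weisbach: ΔP = f(L/D)(ρV²/2) = 0.02393·(790/0.179)·(793·0.5881²/2) = 0.02393·4413·137.1 = 1.449e+04 Pa.
Pumping power P = QΔP = 0.0148·1.449e+04 = 214.4 W = 214 W.

P ≈ 214 W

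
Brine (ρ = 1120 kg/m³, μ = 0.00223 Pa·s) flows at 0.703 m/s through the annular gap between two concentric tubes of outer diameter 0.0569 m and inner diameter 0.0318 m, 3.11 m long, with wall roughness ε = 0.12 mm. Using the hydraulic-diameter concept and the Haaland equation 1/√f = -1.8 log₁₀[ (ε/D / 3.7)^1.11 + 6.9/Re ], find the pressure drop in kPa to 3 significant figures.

Hydraulic diameter D_h = 4A/P = D_o - D_i = 0.0569 - 0.0318 = 0.0251 m.
Re = ρVD_h/μ = 1120·0.703·0.0251/0.00223 = 8862.
ε/D_h = 0.00012/0.0251 = 0.00478; Haaland gives 1/√f = -1.8 log₁₀[0.000622+0.000779] = 5.137, so f = 0.0379.
ΔP = f(L/D_h)(ρV²/2) = 0.0379·3.11/0.0251·276.8 = 1300 Pa.
ΔP = 1.30 kPa.

ΔP ≈ 1.30 kPa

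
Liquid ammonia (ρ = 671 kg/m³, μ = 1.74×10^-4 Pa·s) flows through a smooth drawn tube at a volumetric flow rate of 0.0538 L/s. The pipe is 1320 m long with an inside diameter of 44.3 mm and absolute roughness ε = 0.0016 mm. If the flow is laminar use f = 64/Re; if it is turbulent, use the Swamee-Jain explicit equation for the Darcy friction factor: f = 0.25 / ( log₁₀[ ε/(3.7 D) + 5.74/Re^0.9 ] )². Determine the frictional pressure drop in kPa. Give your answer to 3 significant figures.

Q = 0.0538 L/s = 0.0538/1000 = 5.38e-05 m³/s.
Cross-sectional area A = πD²/4 = π(0.0443)²/4 = 0.001541 m²; mean velocity V = Q/A = 5.38e-05/0.001541 = 0.0349 m/s.
Reynolds number Re = ρVD/μ = 671 · 0.0349 · 0.0443 / 0.000174 = 5963.
Re > 4000 → turbulent. Relative roughness ε/D = 1.6e-06/0.0443 = 3.61e-05. Swamee-Jain: f = 0.25/(log₁₀[3.61e-05/3.7 + 5.74/5963^0.9])² = 0.25/(log₁₀[9.76e-06 + 0.0023])² = 0.25/(-2.637)² = 0.03595.
Darcy-Weisbach: ΔP = f(L/D)(ρV²/2) = 0.03595·(1320/0.0443)·(671·0.0349²/2) = 0.03595·2.98e+04·0.4088 = 437.8 Pa.
ΔP = 437.8 Pa = 0.438 kPa.

ΔP ≈ 0.438 kPa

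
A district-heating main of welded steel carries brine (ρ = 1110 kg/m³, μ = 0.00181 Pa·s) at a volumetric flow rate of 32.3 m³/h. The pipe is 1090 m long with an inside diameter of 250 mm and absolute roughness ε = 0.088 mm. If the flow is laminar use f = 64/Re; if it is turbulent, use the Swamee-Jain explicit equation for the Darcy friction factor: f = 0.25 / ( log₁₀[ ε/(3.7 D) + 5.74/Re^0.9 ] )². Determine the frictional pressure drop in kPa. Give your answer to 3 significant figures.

Q = 32.3 m³/h = 32.3/3600 = 0.008972 m³/s.
Cross-sectional area A = πD²/4 = π(0.25)²/4 = 0.04909 m²; mean velocity V = Q/A = 0.008972/0.04909 = 0.1828 m/s.
Reynolds number Re = ρVD/μ = 1110 · 0.1828 · 0.25 / 0.00181 = 2.802e+04.
Re > 4000 → turbulent. Relative roughness ε/D = 8.8e-05/0.25 = 0.000352. Swamee-Jain: f = 0.25/(log₁₀[0.000352/3.7 + 5.74/2.802e+04^0.9])² = 0.25/(log₁₀[9.51e-05 + 0.00057])² = 0.25/(-3.177)² = 0.02477.
Darcy-Weisbach: ΔP = f(L/D)(ρV²/2) = 0.02477·(1090/0.25)·(1110·0.1828²/2) = 0.02477·4360·18.54 = 2003 Pa.
ΔP = 2003 Pa = 2.00 kPa.

ΔP ≈ 2.00 kPa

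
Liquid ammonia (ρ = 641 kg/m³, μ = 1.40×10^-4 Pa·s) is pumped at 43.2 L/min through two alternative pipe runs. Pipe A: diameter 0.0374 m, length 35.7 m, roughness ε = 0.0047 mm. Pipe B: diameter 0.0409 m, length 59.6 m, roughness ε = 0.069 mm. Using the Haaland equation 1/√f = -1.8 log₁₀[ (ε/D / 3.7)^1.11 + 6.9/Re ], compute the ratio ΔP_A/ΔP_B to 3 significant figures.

Pipe A: V = Q/A = 0.00072/0.001099 = 0.6554 m/s; Re = 1.122e+05; ε/D = 0.000126; Haaland → f = 0.01801; ΔP_A = f(L/D)(ρV²/2) = 2366 Pa.
Pipe B: V = Q/A = 0.00072/0.001314 = 0.548 m/s; Re = 1.026e+05; ε/D = 0.00169; Haaland → f = 0.02408; ΔP_B = f(L/D)(ρV²/2) = 3377 Pa.
ΔP_A/ΔP_B = 2366/3377 = 0.701.

ΔP_A/ΔP_B ≈ 0.701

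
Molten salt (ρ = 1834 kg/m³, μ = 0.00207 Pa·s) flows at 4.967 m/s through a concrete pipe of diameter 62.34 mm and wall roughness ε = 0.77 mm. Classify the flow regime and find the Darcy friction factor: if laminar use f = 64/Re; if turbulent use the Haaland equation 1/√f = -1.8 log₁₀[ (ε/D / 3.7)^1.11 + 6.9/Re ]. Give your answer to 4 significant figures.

f ≈ 0.04103

Re = ρVD/μ = 1834·4.967·0.06234/0.00207 = 2.743e+05.
Re > 4000 → turbulent. ε/D = 0.00077/0.06234 = 0.0124; Haaland: 1/√f = -1.8 log₁₀[0.00178 + 2.52e-05] = 4.937, so f = 0.04103.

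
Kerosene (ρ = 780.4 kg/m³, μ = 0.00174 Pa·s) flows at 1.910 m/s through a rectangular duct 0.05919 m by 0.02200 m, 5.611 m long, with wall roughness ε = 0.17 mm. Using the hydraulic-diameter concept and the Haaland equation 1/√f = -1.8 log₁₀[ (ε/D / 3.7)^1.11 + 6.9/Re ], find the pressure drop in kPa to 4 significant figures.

Hydraulic diameter D_h = 4A/P = 4·(0.05919·0.022)/(2·(0.05919+0.022)) = 0.005209/0.1624 = 0.03208 m.
Re = ρVD_h/μ = 780.4·1.91·0.03208/0.00174 = 2.748e+04.
ε/D_h = 0.00017/0.03208 = 0.0053; Haaland gives 1/√f = -1.8 log₁₀[0.000697+0.000251] = 5.442, so f = 0.03377.
ΔP = f(L/D_h)(ρV²/2) = 0.03377·5.611/0.03208·1423 = 8409 Pa.
ΔP = 8.409 kPa.

ΔP ≈ 8.409 kPa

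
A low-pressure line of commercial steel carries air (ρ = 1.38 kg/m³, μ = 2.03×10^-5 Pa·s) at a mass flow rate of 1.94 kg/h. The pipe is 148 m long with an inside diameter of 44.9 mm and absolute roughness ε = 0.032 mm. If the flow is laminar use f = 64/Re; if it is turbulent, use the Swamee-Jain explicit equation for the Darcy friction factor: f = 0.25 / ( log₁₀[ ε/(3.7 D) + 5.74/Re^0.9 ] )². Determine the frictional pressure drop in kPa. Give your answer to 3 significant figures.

ṁ = 1.94 kg/h = 1.94/3600 = 0.0005389 kg/s.
A = πD²/4 = π(0.0449)²/4 = 0.001583 m²; mean velocity V = ṁ/(ρA) = 0.0005389/(1.38 · 0.001583) = 0.2466 m/s.
Reynolds number Re = ρVD/μ = 1.38 · 0.2466 · 0.0449 / 2.03e-05 = 752.8.
Re < 2300 → laminar flow, so f = 64/Re = 64/752.8 = 0.08502 (the turbulent correlation is not needed).
Darcy-Weisbach: ΔP = f(L/D)(ρV²/2) = 0.08502·(148/0.0449)·(1.38·0.2466²/2) = 0.08502·3296·0.04197 = 11.76 Pa.
ΔP = 11.76 Pa = 0.0118 kPa.

ΔP ≈ 0.0118 kPa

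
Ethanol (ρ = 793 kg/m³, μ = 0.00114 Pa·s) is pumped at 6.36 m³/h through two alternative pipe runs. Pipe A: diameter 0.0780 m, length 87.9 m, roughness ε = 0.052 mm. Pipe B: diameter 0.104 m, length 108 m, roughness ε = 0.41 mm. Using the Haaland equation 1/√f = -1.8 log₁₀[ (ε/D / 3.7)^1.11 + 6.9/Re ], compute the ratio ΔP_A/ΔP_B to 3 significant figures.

Pipe A: V = Q/A = 0.001767/0.004778 = 0.3697 m/s; Re = 2.006e+04; ε/D = 0.000667; Haaland → f = 0.02696; ΔP_A = f(L/D)(ρV²/2) = 1647 Pa.
Pipe B: V = Q/A = 0.001767/0.008495 = 0.208 m/s; Re = 1.505e+04; ε/D = 0.00394; Haaland → f = 0.0339; ΔP_B = f(L/D)(ρV²/2) = 603.7 Pa.
ΔP_A/ΔP_B = 1647/603.7 = 2.73.

ΔP_A/ΔP_B ≈ 2.73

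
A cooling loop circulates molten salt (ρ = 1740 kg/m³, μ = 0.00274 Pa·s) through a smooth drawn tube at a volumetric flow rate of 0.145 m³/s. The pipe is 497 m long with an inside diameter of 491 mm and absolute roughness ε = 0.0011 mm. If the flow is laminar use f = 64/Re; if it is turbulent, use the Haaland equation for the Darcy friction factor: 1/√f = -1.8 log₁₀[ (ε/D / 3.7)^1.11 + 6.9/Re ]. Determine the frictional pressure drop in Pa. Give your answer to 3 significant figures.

Cross-sectional area A = πD²/4 = π(0.491)²/4 = 0.1893 m²; mean velocity V = Q/A = 0.145/0.1893 = 0.7658 m/s.
Reynolds number Re = ρVD/μ = 1740 · 0.7658 · 0.491 / 0.00274 = 2.388e+05.
Re > 4000 → turbulent. Relative roughness ε/D = 1.1e-06/0.491 = 2.24e-06. Haaland: 1/√f = -1.8 log₁₀[(2.24e-06/3.7)^1.11 + 6.9/2.388e+05] = -1.8 log₁₀[1.25e-07 + 2.89e-05] = 8.167, so f = 0.01499.
Darcy-Weisbach: ΔP = f(L/D)(ρV²/2) = 0.01499·(497/0.491)·(1740·0.7658²/2) = 0.01499·1012·510.2 = 7743 Pa.

ΔP ≈ 7740 Pa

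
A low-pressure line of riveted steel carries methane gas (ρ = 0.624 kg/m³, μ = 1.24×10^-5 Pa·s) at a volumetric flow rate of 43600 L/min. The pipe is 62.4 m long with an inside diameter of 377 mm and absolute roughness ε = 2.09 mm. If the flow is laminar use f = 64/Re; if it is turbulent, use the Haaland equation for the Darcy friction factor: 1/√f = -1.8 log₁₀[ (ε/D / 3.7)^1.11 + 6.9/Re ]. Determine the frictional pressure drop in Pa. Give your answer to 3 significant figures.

Q = 43600 L/min = 43600/60000 = 0.7267 m³/s.
Cross-sectional area A = πD²/4 = π(0.377)²/4 = 0.1116 m²; mean velocity V = Q/A = 0.7267/0.1116 = 6.51 m/s.
Reynolds number Re = ρVD/μ = 0.624 · 6.51 · 0.377 / 1.24e-05 = 1.235e+05.
Re > 4000 → turbulent. Relative roughness ε/D = 0.00209/0.377 = 0.00554. Haaland: 1/√f = -1.8 log₁₀[(0.00554/3.7)^1.11 + 6.9/1.235e+05] = -1.8 log₁₀[0.000733 + 5.59e-05] = 5.586, so f = 0.03205.
Darcy-Weisbach: ΔP = f(L/D)(ρV²/2) = 0.03205·(62.4/0.377)·(0.624·6.51²/2) = 0.03205·165.5·13.22 = 70.14 Pa.

ΔP ≈ 70.1 Pa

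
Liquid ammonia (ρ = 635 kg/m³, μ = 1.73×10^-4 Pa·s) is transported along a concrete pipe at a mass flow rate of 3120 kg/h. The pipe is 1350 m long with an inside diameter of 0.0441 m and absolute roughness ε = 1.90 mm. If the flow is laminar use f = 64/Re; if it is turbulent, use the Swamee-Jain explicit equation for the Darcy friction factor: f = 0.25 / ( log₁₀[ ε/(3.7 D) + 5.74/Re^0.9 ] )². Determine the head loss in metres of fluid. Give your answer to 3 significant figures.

h_f ≈ 83.7 m

ṁ = 3120 kg/h = 3120/3600 = 0.8667 kg/s.
A = πD²/4 = π(0.0441)²/4 = 0.001527 m²; mean velocity V = ṁ/(ρA) = 0.8667/(635 · 0.001527) = 0.8935 m/s.
Reynolds number Re = ρVD/μ = 635 · 0.8935 · 0.0441 / 0.000173 = 1.446e+05.
Re > 4000 → turbulent. Relative roughness ε/D = 0.0019/0.0441 = 0.0431. Swamee-Jain: f = 0.25/(log₁₀[0.0431/3.7 + 5.74/1.446e+05^0.9])² = 0.25/(log₁₀[0.0116 + 0.00013])² = 0.25/(-1.929)² = 0.06718.
Darcy-Weisbach: ΔP = f(L/D)(ρV²/2) = 0.06718·(1350/0.0441)·(635·0.8935²/2) = 0.06718·3.061e+04·253.5 = 5.213e+05 Pa.
Head loss h_f = ΔP/(ρg) = 5.213e+05/(635·9.81) = 83.7 m.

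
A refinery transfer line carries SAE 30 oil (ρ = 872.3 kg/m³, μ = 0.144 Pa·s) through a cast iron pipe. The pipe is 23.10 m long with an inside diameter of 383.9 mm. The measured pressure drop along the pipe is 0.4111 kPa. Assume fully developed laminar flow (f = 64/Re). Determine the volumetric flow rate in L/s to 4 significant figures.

For laminar flow, f = 64/Re with Re = ρVD/μ, so Darcy-Weisbach reduces to ΔP = 32μLV/D². Solving for V: V = ΔP·D²/(32μL) = 411.1·(0.3839)²/(32·0.144·23.1) = 0.5692 m/s.
Check: Re = ρVD/μ = 872.3·0.5692·0.3839/0.144 = 1324 < 2300, so the laminar assumption holds.
Q = V·A = 0.5692·(π/4·0.3839²) = 0.06588 m³/s = 65.88 L/s.

Q ≈ 65.88 L/s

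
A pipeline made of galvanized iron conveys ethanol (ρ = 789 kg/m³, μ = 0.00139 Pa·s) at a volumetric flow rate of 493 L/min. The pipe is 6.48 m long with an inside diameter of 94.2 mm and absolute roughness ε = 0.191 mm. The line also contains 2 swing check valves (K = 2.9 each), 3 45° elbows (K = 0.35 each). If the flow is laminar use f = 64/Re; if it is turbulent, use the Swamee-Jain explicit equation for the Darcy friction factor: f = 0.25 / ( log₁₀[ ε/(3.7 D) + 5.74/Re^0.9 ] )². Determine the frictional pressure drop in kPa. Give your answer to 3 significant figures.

ΔP ≈ 4.75 kPa

Q = 493 L/min = 493/60000 = 0.008217 m³/s.
Cross-sectional area A = πD²/4 = π(0.0942)²/4 = 0.006969 m²; mean velocity V = Q/A = 0.008217/0.006969 = 1.179 m/s.
Reynolds number Re = ρVD/μ = 789 · 1.179 · 0.0942 / 0.00139 = 6.304e+04.
Re > 4000 → turbulent. Relative roughness ε/D = 0.000191/0.0942 = 0.00203. Swamee-Jain: f = 0.25/(log₁₀[0.00203/3.7 + 5.74/6.304e+04^0.9])² = 0.25/(log₁₀[0.000548 + 0.000275])² = 0.25/(-3.085)² = 0.02627.
Total minor-loss coefficient ΣK = 2·2.9 + 3·0.35 = 6.85.
ΔP = [f·L/D + ΣK]·(ρV²/2) = [0.02627·6.48/0.0942 + 6.85]·(789·1.179²/2) = [1.807 + 6.85]·548.3 = 4747 Pa.
ΔP = 4747 Pa = 4.75 kPa.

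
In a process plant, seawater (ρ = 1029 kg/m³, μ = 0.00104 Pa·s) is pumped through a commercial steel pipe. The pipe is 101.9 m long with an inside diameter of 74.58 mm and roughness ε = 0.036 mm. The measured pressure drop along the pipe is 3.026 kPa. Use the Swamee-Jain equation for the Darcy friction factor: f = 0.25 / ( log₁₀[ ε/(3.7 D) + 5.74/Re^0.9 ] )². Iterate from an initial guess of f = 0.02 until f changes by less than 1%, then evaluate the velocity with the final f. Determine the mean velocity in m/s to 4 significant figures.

V ≈ 0.4179 m/s

Rearranging Darcy-Weisbach: V = √(2·ΔP·D/(f·L·ρ)). With ε/D = 3.6e-05/0.07458 = 0.000483, iterate starting from f = 0.02:
  f = 0.02 → V = √(2·3026·0.07458/(0.02·101.9·1029)) = 0.4639 m/s; Re = ρVD/μ = 3.423e+04; f → 0.02416
  f = 0.02416 → V = 0.4221 m/s; Re = 3.115e+04; f → 0.0246
  f = 0.0246 → V = 0.4183 m/s; Re = 3.087e+04; f → 0.02465
Converged (Δf/f < 1%). With the final f = 0.02465: V = √(2·3026·0.07458/(0.02465·101.9·1029)) = 0.4179 m/s.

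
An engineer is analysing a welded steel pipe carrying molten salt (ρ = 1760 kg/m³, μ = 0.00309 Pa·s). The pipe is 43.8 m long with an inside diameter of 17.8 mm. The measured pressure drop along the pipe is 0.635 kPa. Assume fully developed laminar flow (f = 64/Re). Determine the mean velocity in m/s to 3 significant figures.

V ≈ 0.0465 m/s

For laminar flow, f = 64/Re with Re = ρVD/μ, so Darcy-Weisbach reduces to ΔP = 32μLV/D². Solving for V: V = ΔP·D²/(32μL) = 635·(0.0178)²/(32·0.00309·43.8) = 0.04645 m/s.
Check: Re = ρVD/μ = 1760·0.04645·0.0178/0.00309 = 471 < 2300, so the laminar assumption holds.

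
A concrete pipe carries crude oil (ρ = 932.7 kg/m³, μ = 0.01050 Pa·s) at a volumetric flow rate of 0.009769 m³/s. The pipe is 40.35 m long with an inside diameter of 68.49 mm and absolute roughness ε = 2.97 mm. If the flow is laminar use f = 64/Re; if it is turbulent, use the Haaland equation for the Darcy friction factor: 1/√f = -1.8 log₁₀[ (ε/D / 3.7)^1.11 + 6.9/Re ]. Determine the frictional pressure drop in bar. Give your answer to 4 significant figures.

ΔP ≈ 1.329 bar

Cross-sectional area A = πD²/4 = π(0.06849)²/4 = 0.003684 m²; mean velocity V = Q/A = 0.009769/0.003684 = 2.652 m/s.
Reynolds number Re = ρVD/μ = 932.7 · 2.652 · 0.06849 / 0.0105 = 1.613e+04.
Re > 4000 → turbulent. Relative roughness ε/D = 0.00297/0.06849 = 0.0434. Haaland: 1/√f = -1.8 log₁₀[(0.0434/3.7)^1.11 + 6.9/1.613e+04] = -1.8 log₁₀[0.00719 + 0.000428] = 3.813, so f = 0.06878.
Darcy-Weisbach: ΔP = f(L/D)(ρV²/2) = 0.06878·(40.35/0.06849)·(932.7·2.652²/2) = 0.06878·589.1·3279 = 1.329e+05 Pa.
ΔP = 1.329e+05 Pa = 1.329 bar.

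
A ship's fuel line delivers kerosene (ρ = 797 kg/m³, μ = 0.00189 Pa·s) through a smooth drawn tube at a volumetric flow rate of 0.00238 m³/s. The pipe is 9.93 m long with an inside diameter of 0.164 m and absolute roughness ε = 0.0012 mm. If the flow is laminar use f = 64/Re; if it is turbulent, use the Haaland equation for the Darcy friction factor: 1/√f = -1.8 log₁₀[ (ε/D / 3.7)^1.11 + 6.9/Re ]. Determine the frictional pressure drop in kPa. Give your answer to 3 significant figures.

Cross-sectional area A = πD²/4 = π(0.164)²/4 = 0.02112 m²; mean velocity V = Q/A = 0.00238/0.02112 = 0.1127 m/s.
Reynolds number Re = ρVD/μ = 797 · 0.1127 · 0.164 / 0.00189 = 7792.
Re > 4000 → turbulent. Relative roughness ε/D = 1.2e-06/0.164 = 7.32e-06. Haaland: 1/√f = -1.8 log₁₀[(7.32e-06/3.7)^1.11 + 6.9/7792] = -1.8 log₁₀[4.66e-07 + 0.000886] = 5.495, so f = 0.03312.
Darcy-Weisbach: ΔP = f(L/D)(ρV²/2) = 0.03312·(9.93/0.164)·(797·0.1127²/2) = 0.03312·60.55·5.059 = 10.15 Pa.
ΔP = 10.15 Pa = 0.0101 kPa.

ΔP ≈ 0.0101 kPa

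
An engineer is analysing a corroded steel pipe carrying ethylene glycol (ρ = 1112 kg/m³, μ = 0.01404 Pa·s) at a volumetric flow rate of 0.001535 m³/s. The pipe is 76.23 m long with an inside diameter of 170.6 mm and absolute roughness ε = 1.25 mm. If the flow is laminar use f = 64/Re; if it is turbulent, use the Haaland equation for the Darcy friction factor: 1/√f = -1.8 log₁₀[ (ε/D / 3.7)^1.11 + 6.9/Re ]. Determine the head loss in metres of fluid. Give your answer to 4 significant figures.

Cross-sectional area A = πD²/4 = π(0.1706)²/4 = 0.02286 m²; mean velocity V = Q/A = 0.001535/0.02286 = 0.06715 m/s.
Reynolds number Re = ρVD/μ = 1112 · 0.06715 · 0.1706 / 0.014 = 907.4.
Re < 2300 → laminar flow, so f = 64/Re = 64/907.4 = 0.07053 (the turbulent correlation is not needed).
Darcy-Weisbach: ΔP = f(L/D)(ρV²/2) = 0.07053·(76.23/0.1706)·(1112·0.06715²/2) = 0.07053·446.8·2.507 = 79.02 Pa.
Head loss h_f = ΔP/(ρg) = 79.02/(1112·9.81) = 0.007244 m.

h_f ≈ 0.007244 m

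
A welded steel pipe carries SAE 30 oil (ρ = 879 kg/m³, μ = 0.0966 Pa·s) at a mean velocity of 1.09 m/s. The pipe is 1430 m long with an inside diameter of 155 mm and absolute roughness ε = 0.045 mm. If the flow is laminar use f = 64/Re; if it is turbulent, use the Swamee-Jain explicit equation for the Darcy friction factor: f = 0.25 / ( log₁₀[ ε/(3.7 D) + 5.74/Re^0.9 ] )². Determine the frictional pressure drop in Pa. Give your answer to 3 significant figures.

ΔP ≈ 201000 Pa

Reynolds number Re = ρVD/μ = 879 · 1.09 · 0.155 / 0.0966 = 1537.
Re < 2300 → laminar flow, so f = 64/Re = 64/1537 = 0.04163 (the turbulent correlation is not needed).
Darcy-Weisbach: ΔP = f(L/D)(ρV²/2) = 0.04163·(1430/0.155)·(879·1.09²/2) = 0.04163·9226·522.2 = 2.006e+05 Pa.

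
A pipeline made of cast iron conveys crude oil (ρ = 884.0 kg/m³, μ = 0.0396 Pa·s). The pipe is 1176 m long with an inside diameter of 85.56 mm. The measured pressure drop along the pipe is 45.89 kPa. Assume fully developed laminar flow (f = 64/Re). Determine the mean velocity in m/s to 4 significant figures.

V ≈ 0.2254 m/s

For laminar flow, f = 64/Re with Re = ρVD/μ, so Darcy-Weisbach reduces to ΔP = 32μLV/D². Solving for V: V = ΔP·D²/(32μL) = 4.589e+04·(0.08556)²/(32·0.0396·1176) = 0.2254 m/s.
Check: Re = ρVD/μ = 884·0.2254·0.08556/0.0396 = 430.6 < 2300, so the laminar assumption holds.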